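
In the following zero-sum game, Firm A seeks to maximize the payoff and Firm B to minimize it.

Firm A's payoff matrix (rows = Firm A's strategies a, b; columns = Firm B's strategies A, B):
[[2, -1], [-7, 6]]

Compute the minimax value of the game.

Row minima are -1 and -7, so Firm A's maximin is -1; column maxima are 2 and 6, so Firm B's minimax is 2. These differ, so the equilibrium is in mixed strategies.
Let Firm A play a with probability p. Firm B is indifferent when 2p − 7(1−p) = −p + 6(1−p), giving p = 13/16.
Let Firm B play A with probability q. Firm A is indifferent when 2q − (1−q) = −7q + 6(1−q), giving q = 7/16.
The value is 2·(7/16) + (-1)·(9/16) = 5/16.

5/16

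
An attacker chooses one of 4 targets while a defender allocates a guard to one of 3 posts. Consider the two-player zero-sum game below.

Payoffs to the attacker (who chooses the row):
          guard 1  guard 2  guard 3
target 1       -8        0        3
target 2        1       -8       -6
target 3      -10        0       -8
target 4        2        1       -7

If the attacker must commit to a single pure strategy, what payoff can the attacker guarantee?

The worst-case payoff for each row is target 1: -8, target 2: -8, target 3: -10, target 4: -7.
The best of these is -7.

-7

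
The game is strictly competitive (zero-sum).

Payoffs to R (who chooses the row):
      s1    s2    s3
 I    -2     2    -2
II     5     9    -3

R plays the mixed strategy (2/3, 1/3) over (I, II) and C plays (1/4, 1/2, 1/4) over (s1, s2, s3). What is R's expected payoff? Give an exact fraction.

5/3

Against (1/4, 1/2, 1/4), each row's expected payoff is I: 0; II: 5.
Taking the (2/3, 1/3)-weighted average: (2/3)·(0) + (1/3)·(5) = 5/3.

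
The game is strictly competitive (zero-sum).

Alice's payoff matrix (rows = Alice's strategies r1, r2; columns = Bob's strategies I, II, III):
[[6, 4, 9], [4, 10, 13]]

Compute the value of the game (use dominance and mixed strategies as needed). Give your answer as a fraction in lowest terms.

11/2

Column III is strictly dominated by II for Bob (it gives Alice more in every row).
The remaining 2×2 game on (r1, r2) × (I, II) has no saddle point. Let Alice play r1 with probability p; indifference gives 6p + 4(1−p) = 4p + 10(1−p), so p = 3/4.
Similarly Bob's optimal q on I is 3/4, and the value is 6·(3/4) + (4)·(1/4) = 11/2.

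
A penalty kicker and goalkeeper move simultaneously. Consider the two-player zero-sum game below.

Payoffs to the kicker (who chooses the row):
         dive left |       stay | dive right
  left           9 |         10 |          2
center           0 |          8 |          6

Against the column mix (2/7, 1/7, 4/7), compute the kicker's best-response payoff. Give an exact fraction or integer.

left: (9)·(2/7) + (10)·(1/7) + (2)·(4/7) = 36/7.
center: (0)·(2/7) + (8)·(1/7) + (6)·(4/7) = 32/7.
The best pure response is left with expected payoff 36/7.

36/7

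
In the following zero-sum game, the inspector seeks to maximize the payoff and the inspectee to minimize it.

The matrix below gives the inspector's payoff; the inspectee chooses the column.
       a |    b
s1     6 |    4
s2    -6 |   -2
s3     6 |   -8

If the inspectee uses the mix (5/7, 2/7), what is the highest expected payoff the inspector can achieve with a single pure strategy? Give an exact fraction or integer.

38/7

s1: (6)·(5/7) + (4)·(2/7) = 38/7.
s2: (-6)·(5/7) + (-2)·(2/7) = -34/7.
s3: (6)·(5/7) + (-8)·(2/7) = 2.
The best pure response is s1 with expected payoff 38/7.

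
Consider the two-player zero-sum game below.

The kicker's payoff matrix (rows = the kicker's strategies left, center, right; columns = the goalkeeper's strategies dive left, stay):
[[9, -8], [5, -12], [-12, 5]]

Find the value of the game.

Row center is strictly dominated by row left, so the kicker never plays it.
The remaining 2×2 game on (left, right) × (dive left, stay) has no saddle point. Let the kicker play left with probability p; indifference gives 9p − 12(1−p) = −8p + 5(1−p), so p = 1/2.
Similarly the goalkeeper's optimal q on dive left is 13/34, and the value is 9·(13/34) + (-8)·(21/34) = -3/2.

-3/2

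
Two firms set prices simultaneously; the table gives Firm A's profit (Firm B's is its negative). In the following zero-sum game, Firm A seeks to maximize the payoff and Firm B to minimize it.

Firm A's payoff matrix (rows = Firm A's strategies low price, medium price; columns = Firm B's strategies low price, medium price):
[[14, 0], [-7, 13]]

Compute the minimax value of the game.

Row minima are 0 and -7, so Firm A's maximin is 0; column maxima are 14 and 13, so Firm B's minimax is 13. These differ, so the equilibrium is in mixed strategies.
Let Firm A play low price with probability p. Firm B is indifferent when 14p − 7(1−p) = 13(1−p), giving p = 10/17.
Let Firm B play low price with probability q. Firm A is indifferent when 14q = −7q + 13(1−q), giving q = 13/34.
The value is 14·(13/34) + (0)·(21/34) = 91/17.

91/17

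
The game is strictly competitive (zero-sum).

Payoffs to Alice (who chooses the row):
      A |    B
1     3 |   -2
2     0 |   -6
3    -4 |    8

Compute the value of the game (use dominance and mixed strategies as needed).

Row 2 is strictly dominated by row 1, so Alice never plays it.
The remaining 2×2 game on (1, 3) × (A, B) has no saddle point. Let Alice play 1 with probability p; indifference gives 3p − 4(1−p) = −2p + 8(1−p), so p = 12/17.
Similarly Bob's optimal q on A is 10/17, and the value is 3·(10/17) + (-2)·(7/17) = 16/17.

16/17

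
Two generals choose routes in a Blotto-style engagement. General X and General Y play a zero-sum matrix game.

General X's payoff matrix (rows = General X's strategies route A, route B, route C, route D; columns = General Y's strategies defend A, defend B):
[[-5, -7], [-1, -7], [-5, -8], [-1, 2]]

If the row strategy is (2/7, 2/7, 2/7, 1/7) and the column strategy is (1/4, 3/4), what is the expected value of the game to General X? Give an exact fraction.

Against (1/4, 3/4), each row's expected payoff is route A: -13/2; route B: -11/2; route C: -29/4; route D: 5/4.
Taking the (2/7, 2/7, 2/7, 1/7)-weighted average: (2/7)·(-13/2) + (2/7)·(-11/2) + (2/7)·(-29/4) + (1/7)·(5/4) = -149/28.

-149/28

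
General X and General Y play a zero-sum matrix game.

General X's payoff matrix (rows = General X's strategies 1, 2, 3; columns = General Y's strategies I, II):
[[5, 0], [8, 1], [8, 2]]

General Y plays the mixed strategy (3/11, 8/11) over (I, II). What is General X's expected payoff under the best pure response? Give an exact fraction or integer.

1: (5)·(3/11) + (0)·(8/11) = 15/11.
2: (8)·(3/11) + (1)·(8/11) = 32/11.
3: (8)·(3/11) + (2)·(8/11) = 40/11.
The best pure response is 3 with expected payoff 40/11.

40/11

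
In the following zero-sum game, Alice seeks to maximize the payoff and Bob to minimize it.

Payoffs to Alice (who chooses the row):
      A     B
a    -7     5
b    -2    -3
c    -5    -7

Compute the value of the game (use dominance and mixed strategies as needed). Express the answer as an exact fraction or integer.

Row c is strictly dominated by row b, so Alice never plays it.
The remaining 2×2 game on (a, b) × (A, B) has no saddle point. Let Alice play a with probability p; indifference gives −7p − 2(1−p) = 5p − 3(1−p), so p = 1/13.
Similarly Bob's optimal q on A is 8/13, and the value is -7·(8/13) + (5)·(5/13) = -31/13.

-31/13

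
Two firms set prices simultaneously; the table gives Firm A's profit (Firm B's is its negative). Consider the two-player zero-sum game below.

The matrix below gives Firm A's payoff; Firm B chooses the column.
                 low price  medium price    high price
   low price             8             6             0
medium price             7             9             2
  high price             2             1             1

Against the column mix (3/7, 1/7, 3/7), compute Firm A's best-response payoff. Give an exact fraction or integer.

36/7

low price: (8)·(3/7) + (6)·(1/7) + (0)·(3/7) = 30/7.
medium price: (7)·(3/7) + (9)·(1/7) + (2)·(3/7) = 36/7.
high price: (2)·(3/7) + (1)·(1/7) + (1)·(3/7) = 10/7.
The best pure response is medium price with expected payoff 36/7.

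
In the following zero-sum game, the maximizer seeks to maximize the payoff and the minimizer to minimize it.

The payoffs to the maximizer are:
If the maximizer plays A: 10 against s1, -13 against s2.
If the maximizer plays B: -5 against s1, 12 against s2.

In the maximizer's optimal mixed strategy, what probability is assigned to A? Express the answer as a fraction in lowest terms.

17/40

Row minima are -13 and -5, so the maximizer's maximin is -5; column maxima are 10 and 12, so the minimizer's minimax is 10. These differ, so the equilibrium is in mixed strategies.
Let the maximizer play A with probability p. The minimizer is indifferent when 10p − 5(1−p) = −13p + 12(1−p), giving p = 17/40.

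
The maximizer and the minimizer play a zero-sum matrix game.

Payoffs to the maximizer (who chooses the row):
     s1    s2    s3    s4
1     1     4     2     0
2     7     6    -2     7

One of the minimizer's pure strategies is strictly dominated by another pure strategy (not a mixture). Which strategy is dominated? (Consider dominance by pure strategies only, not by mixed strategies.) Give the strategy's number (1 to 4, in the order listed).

The minimizer prefers columns that give the maximizer less. Compare s2 with s3: 2 < 4, -2 < 6.
So s3 strictly dominates s2 for the minimizer; s2 is strictly dominated.

2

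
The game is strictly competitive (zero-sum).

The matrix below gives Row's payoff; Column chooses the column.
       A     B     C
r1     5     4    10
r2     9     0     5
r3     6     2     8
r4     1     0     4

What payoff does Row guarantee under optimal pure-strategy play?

Row minima: 4, 0, 2, 0 → Row's maximin is 4.
Column maxima: 9, 4, 10 → Column's minimax is 4.
They coincide at (r1, B), so the value is 4.

4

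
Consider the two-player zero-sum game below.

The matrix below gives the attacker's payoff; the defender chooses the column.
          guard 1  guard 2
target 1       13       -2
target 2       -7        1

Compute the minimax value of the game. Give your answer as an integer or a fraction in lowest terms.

-1/23

Row minima are -2 and -7, so the attacker's maximin is -2; column maxima are 13 and 1, so the defender's minimax is 1. These differ, so the equilibrium is in mixed strategies.
Let the attacker play target 1 with probability p. The defender is indifferent when 13p − 7(1−p) = −2p + (1−p), giving p = 8/23.
Let the defender play guard 1 with probability q. The attacker is indifferent when 13q − 2(1−q) = −7q + (1−q), giving q = 3/23.
The value is 13·(3/23) + (-2)·(20/23) = -1/23.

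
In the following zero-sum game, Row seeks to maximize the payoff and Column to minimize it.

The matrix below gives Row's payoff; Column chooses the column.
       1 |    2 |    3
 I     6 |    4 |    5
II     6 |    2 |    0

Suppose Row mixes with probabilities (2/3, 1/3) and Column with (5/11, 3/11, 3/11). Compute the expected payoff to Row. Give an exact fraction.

50/11

Against (5/11, 3/11, 3/11), each row's expected payoff is I: 57/11; II: 36/11.
Taking the (2/3, 1/3)-weighted average: (2/3)·(57/11) + (1/3)·(36/11) = 50/11.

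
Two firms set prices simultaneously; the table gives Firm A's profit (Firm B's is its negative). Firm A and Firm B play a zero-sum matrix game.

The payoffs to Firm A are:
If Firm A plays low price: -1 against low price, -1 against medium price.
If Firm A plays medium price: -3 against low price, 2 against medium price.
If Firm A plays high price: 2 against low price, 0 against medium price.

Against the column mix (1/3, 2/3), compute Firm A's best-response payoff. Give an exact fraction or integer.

2/3

low price: (-1)·(1/3) + (-1)·(2/3) = -1.
medium price: (-3)·(1/3) + (2)·(2/3) = 1/3.
high price: (2)·(1/3) + (0)·(2/3) = 2/3.
The best pure response is high price with expected payoff 2/3.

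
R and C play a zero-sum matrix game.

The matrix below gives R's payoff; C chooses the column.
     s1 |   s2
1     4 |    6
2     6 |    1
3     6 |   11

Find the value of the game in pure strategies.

Row minima: 4, 1, 6 → R's maximin is 6.
Column maxima: 6, 11 → C's minimax is 6.
They coincide at (3, s1), so the value is 6.

6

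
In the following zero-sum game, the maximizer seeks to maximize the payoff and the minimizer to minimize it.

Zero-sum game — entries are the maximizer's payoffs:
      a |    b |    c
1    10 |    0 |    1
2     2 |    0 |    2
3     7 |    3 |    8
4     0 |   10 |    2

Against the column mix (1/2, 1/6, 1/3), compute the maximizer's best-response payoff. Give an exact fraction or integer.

1: (10)·(1/2) + (0)·(1/6) + (1)·(1/3) = 16/3.
2: (2)·(1/2) + (0)·(1/6) + (2)·(1/3) = 5/3.
3: (7)·(1/2) + (3)·(1/6) + (8)·(1/3) = 20/3.
4: (0)·(1/2) + (10)·(1/6) + (2)·(1/3) = 7/3.
The best pure response is 3 with expected payoff 20/3.

20/3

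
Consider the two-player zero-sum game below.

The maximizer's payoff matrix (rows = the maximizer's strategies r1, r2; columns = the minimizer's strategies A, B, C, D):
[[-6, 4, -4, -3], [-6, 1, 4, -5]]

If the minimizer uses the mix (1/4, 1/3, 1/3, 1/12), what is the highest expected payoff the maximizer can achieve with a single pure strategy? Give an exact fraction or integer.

r1: (-6)·(1/4) + (4)·(1/3) + (-4)·(1/3) + (-3)·(1/12) = -7/4.
r2: (-6)·(1/4) + (1)·(1/3) + (4)·(1/3) + (-5)·(1/12) = -1/4.
The best pure response is r2 with expected payoff -1/4.

-1/4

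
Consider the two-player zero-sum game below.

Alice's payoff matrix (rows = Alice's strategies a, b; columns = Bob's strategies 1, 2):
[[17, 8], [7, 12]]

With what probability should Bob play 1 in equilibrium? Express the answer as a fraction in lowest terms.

2/7

Row minima are 8 and 7, so Alice's maximin is 8; column maxima are 17 and 12, so Bob's minimax is 12. These differ, so the equilibrium is in mixed strategies.
Let Bob play 1 with probability q. Alice is indifferent when 17q + 8(1−q) = 7q + 12(1−q), giving q = 2/7.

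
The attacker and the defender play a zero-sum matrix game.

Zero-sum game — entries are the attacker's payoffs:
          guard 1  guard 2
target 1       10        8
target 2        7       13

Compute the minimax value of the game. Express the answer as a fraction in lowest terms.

Row minima are 8 and 7, so the attacker's maximin is 8; column maxima are 10 and 13, so the defender's minimax is 10. These differ, so the equilibrium is in mixed strategies.
Let the attacker play target 1 with probability p. The defender is indifferent when 10p + 7(1−p) = 8p + 13(1−p), giving p = 3/4.
Let the defender play guard 1 with probability q. The attacker is indifferent when 10q + 8(1−q) = 7q + 13(1−q), giving q = 5/8.
The value is 10·(5/8) + (8)·(3/8) = 37/4.

37/4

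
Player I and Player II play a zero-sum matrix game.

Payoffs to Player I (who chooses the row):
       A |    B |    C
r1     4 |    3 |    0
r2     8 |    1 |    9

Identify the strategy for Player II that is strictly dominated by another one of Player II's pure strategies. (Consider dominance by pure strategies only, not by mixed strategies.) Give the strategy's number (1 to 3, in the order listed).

1

Player II prefers columns that give Player I less. Compare A with B: 3 < 4, 1 < 8.
So B strictly dominates A for Player II; A is strictly dominated.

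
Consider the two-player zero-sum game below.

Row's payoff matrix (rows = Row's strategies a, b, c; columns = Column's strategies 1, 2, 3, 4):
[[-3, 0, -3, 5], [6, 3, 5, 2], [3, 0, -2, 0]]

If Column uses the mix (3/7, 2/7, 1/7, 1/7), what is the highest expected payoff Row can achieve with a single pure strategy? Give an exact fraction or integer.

31/7

a: (-3)·(3/7) + (0)·(2/7) + (-3)·(1/7) + (5)·(1/7) = -1.
b: (6)·(3/7) + (3)·(2/7) + (5)·(1/7) + (2)·(1/7) = 31/7.
c: (3)·(3/7) + (0)·(2/7) + (-2)·(1/7) + (0)·(1/7) = 1.
The best pure response is b with expected payoff 31/7.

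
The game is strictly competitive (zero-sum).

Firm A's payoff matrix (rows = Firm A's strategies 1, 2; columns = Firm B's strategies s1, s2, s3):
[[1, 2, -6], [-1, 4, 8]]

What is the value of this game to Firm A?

Column s2 is strictly dominated by s1 for Firm B (it gives Firm A more in every row).
The remaining 2×2 game on (1, 2) × (s1, s3) has no saddle point. Let Firm A play 1 with probability p; indifference gives p − (1−p) = −6p + 8(1−p), so p = 9/16.
Similarly Firm B's optimal q on s1 is 7/8, and the value is 1·(7/8) + (-6)·(1/8) = 1/8.

1/8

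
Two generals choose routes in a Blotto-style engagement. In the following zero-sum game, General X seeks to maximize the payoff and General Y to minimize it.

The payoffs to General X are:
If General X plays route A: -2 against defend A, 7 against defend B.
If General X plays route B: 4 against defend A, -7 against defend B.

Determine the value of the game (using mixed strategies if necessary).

7/10

Row minima are -2 and -7, so General X's maximin is -2; column maxima are 4 and 7, so General Y's minimax is 4. These differ, so the equilibrium is in mixed strategies.
Let General X play route A with probability p. General Y is indifferent when −2p + 4(1−p) = 7p − 7(1−p), giving p = 11/20.
Let General Y play defend A with probability q. General X is indifferent when −2q + 7(1−q) = 4q − 7(1−q), giving q = 7/10.
The value is -2·(7/10) + (7)·(3/10) = 7/10.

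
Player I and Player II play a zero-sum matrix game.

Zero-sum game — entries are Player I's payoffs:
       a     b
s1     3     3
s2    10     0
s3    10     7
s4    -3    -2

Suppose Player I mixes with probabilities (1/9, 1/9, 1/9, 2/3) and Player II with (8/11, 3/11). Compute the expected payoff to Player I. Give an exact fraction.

Against (8/11, 3/11), each row's expected payoff is s1: 3; s2: 80/11; s3: 101/11; s4: -30/11.
Taking the (1/9, 1/9, 1/9, 2/3)-weighted average: (1/9)·(3) + (1/9)·(80/11) + (1/9)·(101/11) + (2/3)·(-30/11) = 34/99.

34/99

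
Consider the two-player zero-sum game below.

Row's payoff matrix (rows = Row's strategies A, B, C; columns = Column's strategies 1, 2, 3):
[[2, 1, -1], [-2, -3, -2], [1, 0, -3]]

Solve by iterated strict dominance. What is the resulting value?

Column 1 is strictly dominated by 2 for Column (1<2, -3<-2, 0<1); eliminate 1.
Row B is strictly dominated by row A (1>-3, -1>-2); eliminate B.
Column 2 is strictly dominated by 3 for Column (-1<1, -3<0); eliminate 2.
Row C is strictly dominated by row A (-1>-3); eliminate C.
Only (A, 3) remains, with payoff -1.

-1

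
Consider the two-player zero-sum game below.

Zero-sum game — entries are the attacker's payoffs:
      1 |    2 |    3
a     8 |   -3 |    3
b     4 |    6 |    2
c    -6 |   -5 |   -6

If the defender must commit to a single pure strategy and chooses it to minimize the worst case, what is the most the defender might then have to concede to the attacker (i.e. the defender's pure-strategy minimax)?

3

The worst case (largest entry) in each column is 1: 8, 2: 6, 3: 3.
The best (smallest) of these is 3.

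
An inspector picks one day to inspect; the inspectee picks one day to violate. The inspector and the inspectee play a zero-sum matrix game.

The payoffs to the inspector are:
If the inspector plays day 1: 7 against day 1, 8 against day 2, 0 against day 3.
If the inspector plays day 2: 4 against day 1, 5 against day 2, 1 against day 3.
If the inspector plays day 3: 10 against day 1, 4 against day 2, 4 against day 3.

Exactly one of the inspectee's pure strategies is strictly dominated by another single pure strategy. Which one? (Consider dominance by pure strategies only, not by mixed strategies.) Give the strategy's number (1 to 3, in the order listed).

The inspectee prefers columns that give the inspector less. Compare day 1 with day 3: 0 < 7, 1 < 4, 4 < 10.
So day 3 strictly dominates day 1 for the inspectee; day 1 is strictly dominated.

1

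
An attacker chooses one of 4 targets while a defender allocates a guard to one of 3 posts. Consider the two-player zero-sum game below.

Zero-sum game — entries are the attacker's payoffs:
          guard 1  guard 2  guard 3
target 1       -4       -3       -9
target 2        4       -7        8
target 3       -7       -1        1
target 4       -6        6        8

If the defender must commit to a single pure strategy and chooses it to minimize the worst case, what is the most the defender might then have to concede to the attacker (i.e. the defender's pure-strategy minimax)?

4

The worst case (largest entry) in each column is guard 1: 4, guard 2: 6, guard 3: 8.
The best (smallest) of these is 4.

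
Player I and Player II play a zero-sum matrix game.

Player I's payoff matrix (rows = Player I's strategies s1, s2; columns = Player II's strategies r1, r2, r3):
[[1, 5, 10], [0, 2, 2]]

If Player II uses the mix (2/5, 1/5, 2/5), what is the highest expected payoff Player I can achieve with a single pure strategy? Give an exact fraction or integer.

s1: (1)·(2/5) + (5)·(1/5) + (10)·(2/5) = 27/5.
s2: (0)·(2/5) + (2)·(1/5) + (2)·(2/5) = 6/5.
The best pure response is s1 with expected payoff 27/5.

27/5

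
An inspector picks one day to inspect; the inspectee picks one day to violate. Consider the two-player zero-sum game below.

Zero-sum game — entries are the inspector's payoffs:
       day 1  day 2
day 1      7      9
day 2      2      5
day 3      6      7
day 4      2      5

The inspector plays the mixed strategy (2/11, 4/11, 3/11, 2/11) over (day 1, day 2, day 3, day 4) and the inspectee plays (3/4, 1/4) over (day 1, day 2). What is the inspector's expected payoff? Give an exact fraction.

201/44

Against (3/4, 1/4), each row's expected payoff is day 1: 15/2; day 2: 11/4; day 3: 25/4; day 4: 11/4.
Taking the (2/11, 4/11, 3/11, 2/11)-weighted average: (2/11)·(15/2) + (4/11)·(11/4) + (3/11)·(25/4) + (2/11)·(11/4) = 201/44.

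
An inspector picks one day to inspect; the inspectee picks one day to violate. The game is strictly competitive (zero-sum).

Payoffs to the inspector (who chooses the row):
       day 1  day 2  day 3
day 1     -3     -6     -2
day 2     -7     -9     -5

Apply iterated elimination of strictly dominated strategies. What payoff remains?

-6

Column day 1 is strictly dominated by day 2 for the inspectee (-6<-3, -9<-7); eliminate day 1.
Row day 2 is strictly dominated by row day 1 (-6>-9, -2>-5); eliminate day 2.
Column day 3 is strictly dominated by day 2 for the inspectee (-6<-2); eliminate day 3.
Only (day 1, day 2) remains, with payoff -6.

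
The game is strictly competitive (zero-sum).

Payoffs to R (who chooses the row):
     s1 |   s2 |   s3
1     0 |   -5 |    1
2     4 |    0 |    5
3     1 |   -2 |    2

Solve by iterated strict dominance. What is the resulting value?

Row 3 is strictly dominated by row 2 (4>1, 0>-2, 5>2); eliminate 3.
Column s1 is strictly dominated by s2 for C (-5<0, 0<4); eliminate s1.
Column s3 is strictly dominated by s2 for C (-5<1, 0<5); eliminate s3.
Row 1 is strictly dominated by row 2 (0>-5); eliminate 1.
Only (2, s2) remains, with payoff 0.

0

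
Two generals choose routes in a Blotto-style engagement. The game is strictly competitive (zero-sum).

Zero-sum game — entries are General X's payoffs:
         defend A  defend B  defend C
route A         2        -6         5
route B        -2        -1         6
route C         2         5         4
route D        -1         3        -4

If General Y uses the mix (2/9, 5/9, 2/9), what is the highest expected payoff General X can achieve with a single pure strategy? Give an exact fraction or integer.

37/9

route A: (2)·(2/9) + (-6)·(5/9) + (5)·(2/9) = -16/9.
route B: (-2)·(2/9) + (-1)·(5/9) + (6)·(2/9) = 1/3.
route C: (2)·(2/9) + (5)·(5/9) + (4)·(2/9) = 37/9.
route D: (-1)·(2/9) + (3)·(5/9) + (-4)·(2/9) = 5/9.
The best pure response is route C with expected payoff 37/9.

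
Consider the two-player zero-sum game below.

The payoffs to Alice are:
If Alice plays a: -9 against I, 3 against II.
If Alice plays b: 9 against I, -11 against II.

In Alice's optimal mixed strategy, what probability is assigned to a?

5/8

Row minima are -9 and -11, so Alice's maximin is -9; column maxima are 9 and 3, so Bob's minimax is 3. These differ, so the equilibrium is in mixed strategies.
Let Alice play a with probability p. Bob is indifferent when −9p + 9(1−p) = 3p − 11(1−p), giving p = 5/8.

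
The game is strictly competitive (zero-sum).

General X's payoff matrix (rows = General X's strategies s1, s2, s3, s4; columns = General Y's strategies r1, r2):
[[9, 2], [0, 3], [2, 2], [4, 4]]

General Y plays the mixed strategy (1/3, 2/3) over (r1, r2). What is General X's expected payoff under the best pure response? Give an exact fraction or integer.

13/3

s1: (9)·(1/3) + (2)·(2/3) = 13/3.
s2: (0)·(1/3) + (3)·(2/3) = 2.
s3: (2)·(1/3) + (2)·(2/3) = 2.
s4: (4)·(1/3) + (4)·(2/3) = 4.
The best pure response is s1 with expected payoff 13/3.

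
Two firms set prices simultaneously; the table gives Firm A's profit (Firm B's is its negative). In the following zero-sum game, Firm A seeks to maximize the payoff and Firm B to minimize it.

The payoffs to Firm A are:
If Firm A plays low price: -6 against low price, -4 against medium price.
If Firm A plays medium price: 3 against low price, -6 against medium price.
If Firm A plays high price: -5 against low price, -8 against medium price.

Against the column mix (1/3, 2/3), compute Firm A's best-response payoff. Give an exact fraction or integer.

-3

low price: (-6)·(1/3) + (-4)·(2/3) = -14/3.
medium price: (3)·(1/3) + (-6)·(2/3) = -3.
high price: (-5)·(1/3) + (-8)·(2/3) = -7.
The best pure response is medium price with expected payoff -3.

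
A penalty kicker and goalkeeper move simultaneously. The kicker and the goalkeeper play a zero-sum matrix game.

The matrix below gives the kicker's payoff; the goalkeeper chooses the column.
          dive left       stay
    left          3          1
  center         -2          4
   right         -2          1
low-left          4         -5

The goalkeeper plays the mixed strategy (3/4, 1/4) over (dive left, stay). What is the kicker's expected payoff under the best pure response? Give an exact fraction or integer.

left: (3)·(3/4) + (1)·(1/4) = 5/2.
center: (-2)·(3/4) + (4)·(1/4) = -1/2.
right: (-2)·(3/4) + (1)·(1/4) = -5/4.
low-left: (4)·(3/4) + (-5)·(1/4) = 7/4.
The best pure response is left with expected payoff 5/2.

5/2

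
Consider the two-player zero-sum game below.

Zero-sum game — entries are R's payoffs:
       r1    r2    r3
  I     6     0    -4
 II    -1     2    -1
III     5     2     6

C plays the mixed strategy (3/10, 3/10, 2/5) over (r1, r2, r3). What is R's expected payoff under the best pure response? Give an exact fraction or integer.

I: (6)·(3/10) + (0)·(3/10) + (-4)·(2/5) = 1/5.
II: (-1)·(3/10) + (2)·(3/10) + (-1)·(2/5) = -1/10.
III: (5)·(3/10) + (2)·(3/10) + (6)·(2/5) = 9/2.
The best pure response is III with expected payoff 9/2.

9/2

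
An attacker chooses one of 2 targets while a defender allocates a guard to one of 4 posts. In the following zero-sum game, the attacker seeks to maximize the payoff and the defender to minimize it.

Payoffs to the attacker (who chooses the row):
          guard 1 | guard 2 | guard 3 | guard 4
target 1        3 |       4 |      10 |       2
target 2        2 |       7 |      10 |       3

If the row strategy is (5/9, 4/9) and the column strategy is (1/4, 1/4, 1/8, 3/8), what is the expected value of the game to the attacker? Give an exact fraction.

Against (1/4, 1/4, 1/8, 3/8), each row's expected payoff is target 1: 15/4; target 2: 37/8.
Taking the (5/9, 4/9)-weighted average: (5/9)·(15/4) + (4/9)·(37/8) = 149/36.

149/36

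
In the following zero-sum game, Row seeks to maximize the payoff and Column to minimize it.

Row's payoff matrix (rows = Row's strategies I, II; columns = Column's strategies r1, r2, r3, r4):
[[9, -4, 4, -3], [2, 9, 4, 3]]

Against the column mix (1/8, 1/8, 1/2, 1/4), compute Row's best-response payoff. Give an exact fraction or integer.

33/8

I: (9)·(1/8) + (-4)·(1/8) + (4)·(1/2) + (-3)·(1/4) = 15/8.
II: (2)·(1/8) + (9)·(1/8) + (4)·(1/2) + (3)·(1/4) = 33/8.
The best pure response is II with expected payoff 33/8.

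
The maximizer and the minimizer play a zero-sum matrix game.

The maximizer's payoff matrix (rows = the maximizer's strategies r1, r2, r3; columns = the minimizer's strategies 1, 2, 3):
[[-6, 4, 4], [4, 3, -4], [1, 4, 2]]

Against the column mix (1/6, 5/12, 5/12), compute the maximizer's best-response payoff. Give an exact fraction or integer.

r1: (-6)·(1/6) + (4)·(5/12) + (4)·(5/12) = 7/3.
r2: (4)·(1/6) + (3)·(5/12) + (-4)·(5/12) = 1/4.
r3: (1)·(1/6) + (4)·(5/12) + (2)·(5/12) = 8/3.
The best pure response is r3 with expected payoff 8/3.

8/3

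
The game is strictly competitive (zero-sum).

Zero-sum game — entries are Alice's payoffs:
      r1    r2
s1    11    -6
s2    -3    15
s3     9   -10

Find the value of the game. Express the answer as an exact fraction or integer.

Row s3 is strictly dominated by row s1, so Alice never plays it.
The remaining 2×2 game on (s1, s2) × (r1, r2) has no saddle point. Let Alice play s1 with probability p; indifference gives 11p − 3(1−p) = −6p + 15(1−p), so p = 18/35.
Similarly Bob's optimal q on r1 is 3/5, and the value is 11·(3/5) + (-6)·(2/5) = 21/5.

21/5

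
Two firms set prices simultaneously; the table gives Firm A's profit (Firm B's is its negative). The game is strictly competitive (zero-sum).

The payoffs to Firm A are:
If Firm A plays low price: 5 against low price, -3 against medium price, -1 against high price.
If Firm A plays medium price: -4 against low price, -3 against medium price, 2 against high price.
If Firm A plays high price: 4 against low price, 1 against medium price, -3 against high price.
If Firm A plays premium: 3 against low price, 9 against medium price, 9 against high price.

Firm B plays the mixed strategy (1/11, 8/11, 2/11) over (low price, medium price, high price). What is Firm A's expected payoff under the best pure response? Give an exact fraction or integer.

93/11

low price: (5)·(1/11) + (-3)·(8/11) + (-1)·(2/11) = -21/11.
medium price: (-4)·(1/11) + (-3)·(8/11) + (2)·(2/11) = -24/11.
high price: (4)·(1/11) + (1)·(8/11) + (-3)·(2/11) = 6/11.
premium: (3)·(1/11) + (9)·(8/11) + (9)·(2/11) = 93/11.
The best pure response is premium with expected payoff 93/11.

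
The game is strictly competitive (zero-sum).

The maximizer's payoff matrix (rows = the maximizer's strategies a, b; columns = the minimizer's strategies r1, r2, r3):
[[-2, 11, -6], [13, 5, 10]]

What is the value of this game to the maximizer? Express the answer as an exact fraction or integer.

70/11

Column r1 is strictly dominated by r3 for the minimizer (it gives the maximizer more in every row).
The remaining 2×2 game on (a, b) × (r2, r3) has no saddle point. Let the maximizer play a with probability p; indifference gives 11p + 5(1−p) = −6p + 10(1−p), so p = 5/22.
Similarly the minimizer's optimal q on r2 is 8/11, and the value is 11·(8/11) + (-6)·(3/11) = 70/11.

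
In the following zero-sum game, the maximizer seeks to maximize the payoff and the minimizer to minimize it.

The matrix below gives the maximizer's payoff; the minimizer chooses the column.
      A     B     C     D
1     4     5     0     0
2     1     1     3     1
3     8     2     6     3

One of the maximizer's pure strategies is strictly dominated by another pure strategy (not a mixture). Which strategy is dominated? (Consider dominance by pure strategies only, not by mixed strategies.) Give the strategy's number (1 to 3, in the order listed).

Compare 2 with 3: 8 > 1, 2 > 1, 6 > 3, 3 > 1.
So 3 strictly dominates 2 for the maximizer; 2 is strictly dominated.

2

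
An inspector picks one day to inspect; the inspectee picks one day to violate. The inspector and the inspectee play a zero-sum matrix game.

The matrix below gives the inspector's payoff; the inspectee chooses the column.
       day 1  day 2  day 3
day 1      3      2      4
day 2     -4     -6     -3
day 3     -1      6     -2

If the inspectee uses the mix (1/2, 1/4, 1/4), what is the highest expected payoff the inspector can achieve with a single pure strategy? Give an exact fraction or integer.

day 1: (3)·(1/2) + (2)·(1/4) + (4)·(1/4) = 3.
day 2: (-4)·(1/2) + (-6)·(1/4) + (-3)·(1/4) = -17/4.
day 3: (-1)·(1/2) + (6)·(1/4) + (-2)·(1/4) = 1/2.
The best pure response is day 1 with expected payoff 3.

3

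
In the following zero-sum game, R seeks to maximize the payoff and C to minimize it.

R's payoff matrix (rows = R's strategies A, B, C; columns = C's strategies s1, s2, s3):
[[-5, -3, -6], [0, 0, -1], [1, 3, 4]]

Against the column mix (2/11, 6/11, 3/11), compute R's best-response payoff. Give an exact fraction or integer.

32/11

A: (-5)·(2/11) + (-3)·(6/11) + (-6)·(3/11) = -46/11.
B: (0)·(2/11) + (0)·(6/11) + (-1)·(3/11) = -3/11.
C: (1)·(2/11) + (3)·(6/11) + (4)·(3/11) = 32/11.
The best pure response is C with expected payoff 32/11.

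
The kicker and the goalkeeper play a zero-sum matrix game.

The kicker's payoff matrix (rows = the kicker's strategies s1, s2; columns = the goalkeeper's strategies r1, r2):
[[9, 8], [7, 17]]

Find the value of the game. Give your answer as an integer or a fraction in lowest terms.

Row minima are 8 and 7, so the kicker's maximin is 8; column maxima are 9 and 17, so the goalkeeper's minimax is 9. These differ, so the equilibrium is in mixed strategies.
Let the kicker play s1 with probability p. The goalkeeper is indifferent when 9p + 7(1−p) = 8p + 17(1−p), giving p = 10/11.
Let the goalkeeper play r1 with probability q. The kicker is indifferent when 9q + 8(1−q) = 7q + 17(1−q), giving q = 9/11.
The value is 9·(9/11) + (8)·(2/11) = 97/11.

97/11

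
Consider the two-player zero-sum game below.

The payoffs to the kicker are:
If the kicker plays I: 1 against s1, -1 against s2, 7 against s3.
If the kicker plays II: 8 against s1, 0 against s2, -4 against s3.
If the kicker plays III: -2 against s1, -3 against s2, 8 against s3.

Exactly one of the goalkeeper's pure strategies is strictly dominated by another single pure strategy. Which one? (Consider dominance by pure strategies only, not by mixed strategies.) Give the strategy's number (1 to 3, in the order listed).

The goalkeeper prefers columns that give the kicker less. Compare s1 with s2: -1 < 1, 0 < 8, -3 < -2.
So s2 strictly dominates s1 for the goalkeeper; s1 is strictly dominated.

1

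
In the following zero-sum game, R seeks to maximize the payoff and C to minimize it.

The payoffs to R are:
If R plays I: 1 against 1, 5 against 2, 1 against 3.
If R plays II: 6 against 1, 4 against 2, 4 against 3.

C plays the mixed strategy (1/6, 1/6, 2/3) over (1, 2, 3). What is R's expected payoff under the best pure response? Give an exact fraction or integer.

I: (1)·(1/6) + (5)·(1/6) + (1)·(2/3) = 5/3.
II: (6)·(1/6) + (4)·(1/6) + (4)·(2/3) = 13/3.
The best pure response is II with expected payoff 13/3.

13/3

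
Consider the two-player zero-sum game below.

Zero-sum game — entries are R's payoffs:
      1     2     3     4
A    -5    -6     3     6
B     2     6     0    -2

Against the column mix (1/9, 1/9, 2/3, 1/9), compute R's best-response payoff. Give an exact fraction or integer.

A: (-5)·(1/9) + (-6)·(1/9) + (3)·(2/3) + (6)·(1/9) = 13/9.
B: (2)·(1/9) + (6)·(1/9) + (0)·(2/3) + (-2)·(1/9) = 2/3.
The best pure response is A with expected payoff 13/9.

13/9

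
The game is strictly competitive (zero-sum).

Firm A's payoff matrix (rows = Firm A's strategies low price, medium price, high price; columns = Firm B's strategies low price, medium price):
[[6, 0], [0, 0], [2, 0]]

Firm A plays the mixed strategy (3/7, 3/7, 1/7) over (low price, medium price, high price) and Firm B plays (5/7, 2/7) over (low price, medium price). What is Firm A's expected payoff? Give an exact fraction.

Against (5/7, 2/7), each row's expected payoff is low price: 30/7; medium price: 0; high price: 10/7.
Taking the (3/7, 3/7, 1/7)-weighted average: (3/7)·(30/7) + (3/7)·(0) + (1/7)·(10/7) = 100/49.

100/49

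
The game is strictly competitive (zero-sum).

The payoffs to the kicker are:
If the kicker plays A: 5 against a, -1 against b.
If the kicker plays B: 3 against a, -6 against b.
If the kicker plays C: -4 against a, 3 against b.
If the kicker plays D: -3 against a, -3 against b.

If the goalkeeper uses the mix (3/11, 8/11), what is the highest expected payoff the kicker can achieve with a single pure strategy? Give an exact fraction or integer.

12/11

A: (5)·(3/11) + (-1)·(8/11) = 7/11.
B: (3)·(3/11) + (-6)·(8/11) = -39/11.
C: (-4)·(3/11) + (3)·(8/11) = 12/11.
D: (-3)·(3/11) + (-3)·(8/11) = -3.
The best pure response is C with expected payoff 12/11.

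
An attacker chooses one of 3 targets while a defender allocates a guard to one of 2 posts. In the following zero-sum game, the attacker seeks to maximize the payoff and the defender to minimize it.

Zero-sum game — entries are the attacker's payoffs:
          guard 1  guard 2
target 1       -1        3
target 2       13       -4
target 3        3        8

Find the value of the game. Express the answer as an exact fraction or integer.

58/11

Row target 1 is strictly dominated by row target 3, so the attacker never plays it.
The remaining 2×2 game on (target 2, target 3) × (guard 1, guard 2) has no saddle point. Let the attacker play target 2 with probability p; indifference gives 13p + 3(1−p) = −4p + 8(1−p), so p = 5/22.
Similarly the defender's optimal q on guard 1 is 6/11, and the value is 13·(6/11) + (-4)·(5/11) = 58/11.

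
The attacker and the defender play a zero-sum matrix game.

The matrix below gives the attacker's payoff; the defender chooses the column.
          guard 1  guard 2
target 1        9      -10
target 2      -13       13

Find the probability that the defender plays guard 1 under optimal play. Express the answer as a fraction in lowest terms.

Row minima are -10 and -13, so the attacker's maximin is -10; column maxima are 9 and 13, so the defender's minimax is 9. These differ, so the equilibrium is in mixed strategies.
Let the defender play guard 1 with probability q. The attacker is indifferent when 9q − 10(1−q) = −13q + 13(1−q), giving q = 23/45.

23/45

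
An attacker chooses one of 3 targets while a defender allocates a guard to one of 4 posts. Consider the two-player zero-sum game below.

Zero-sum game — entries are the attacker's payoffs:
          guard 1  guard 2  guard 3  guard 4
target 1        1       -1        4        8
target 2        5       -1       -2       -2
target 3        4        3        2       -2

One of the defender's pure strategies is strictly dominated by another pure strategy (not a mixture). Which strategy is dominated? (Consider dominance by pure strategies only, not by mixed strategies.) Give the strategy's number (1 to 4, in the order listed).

1

The defender prefers columns that give the attacker less. Compare guard 1 with guard 2: -1 < 1, -1 < 5, 3 < 4.
So guard 2 strictly dominates guard 1 for the defender; guard 1 is strictly dominated.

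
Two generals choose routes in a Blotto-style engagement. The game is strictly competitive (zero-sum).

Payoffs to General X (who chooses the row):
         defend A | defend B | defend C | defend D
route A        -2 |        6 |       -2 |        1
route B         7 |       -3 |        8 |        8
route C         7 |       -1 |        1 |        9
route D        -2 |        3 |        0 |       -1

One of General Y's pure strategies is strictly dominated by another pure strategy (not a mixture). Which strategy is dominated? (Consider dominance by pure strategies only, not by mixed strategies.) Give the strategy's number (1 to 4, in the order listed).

General Y prefers columns that give General X less. Compare defend D with defend A: -2 < 1, 7 < 8, 7 < 9, -2 < -1.
So defend A strictly dominates defend D for General Y; defend D is strictly dominated.

4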